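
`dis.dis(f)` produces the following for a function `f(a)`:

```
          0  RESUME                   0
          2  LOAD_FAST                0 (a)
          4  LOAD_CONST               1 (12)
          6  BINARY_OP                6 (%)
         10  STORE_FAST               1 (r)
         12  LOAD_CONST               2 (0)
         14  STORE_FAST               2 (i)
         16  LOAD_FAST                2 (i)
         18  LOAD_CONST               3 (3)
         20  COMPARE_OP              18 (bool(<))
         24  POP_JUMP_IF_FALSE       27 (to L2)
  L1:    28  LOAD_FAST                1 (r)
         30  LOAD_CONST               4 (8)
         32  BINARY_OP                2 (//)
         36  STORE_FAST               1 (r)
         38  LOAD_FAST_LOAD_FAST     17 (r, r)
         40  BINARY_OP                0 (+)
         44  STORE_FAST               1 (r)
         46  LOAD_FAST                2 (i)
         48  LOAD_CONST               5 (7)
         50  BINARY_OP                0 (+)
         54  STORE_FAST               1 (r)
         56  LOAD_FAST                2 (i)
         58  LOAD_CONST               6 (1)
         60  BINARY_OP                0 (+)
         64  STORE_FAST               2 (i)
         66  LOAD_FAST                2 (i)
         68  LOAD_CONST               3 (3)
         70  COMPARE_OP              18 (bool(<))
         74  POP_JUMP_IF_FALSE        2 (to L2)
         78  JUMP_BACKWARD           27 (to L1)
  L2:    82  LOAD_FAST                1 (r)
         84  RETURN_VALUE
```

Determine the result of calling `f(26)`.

LOAD_FAST a → push 26. Stack: [26]
LOAD_CONST → push 12. Stack: [26, 12]
BINARY_OP % → 26 % 12 = 2. Stack: [2]
STORE_FAST r → r=2. Stack: []
LOAD_CONST → push 0. Stack: [0]
STORE_FAST i → i=0. Stack: []
LOAD_FAST i → push 0. Stack: [0]
LOAD_CONST → push 3. Stack: [0, 3]
COMPARE_OP bool(<) → 0 vs 3 = True. Stack: [True]
POP_JUMP_IF_FALSE → pop True; no jump. Stack: []
LOAD_FAST r → push 2. Stack: [2]
LOAD_CONST → push 8. Stack: [2, 8]
BINARY_OP // → 2 // 8 = 0. Stack: [0]
STORE_FAST r → r=0. Stack: []
LOAD_FAST_LOAD_FAST r,r → push 0,0. Stack: [0, 0]
BINARY_OP + → 0 + 0 = 0. Stack: [0]
STORE_FAST r → r=0. Stack: []
LOAD_FAST i → push 0. Stack: [0]
LOAD_CONST → push 7. Stack: [0, 7]
BINARY_OP + → 0 + 7 = 7. Stack: [7]
STORE_FAST r → r=7. Stack: []
LOAD_FAST i → push 0. Stack: [0]
LOAD_CONST → push 1. Stack: [0, 1]
BINARY_OP + → 0 + 1 = 1. Stack: [1]
STORE_FAST i → i=1. Stack: []
LOAD_FAST i → push 1. Stack: [1]
LOAD_CONST → push 3. Stack: [1, 3]
COMPARE_OP bool(<) → 1 vs 3 = True. Stack: [True]
POP_JUMP_IF_FALSE → pop True; no jump. Stack: []
LOAD_FAST r → push 7. Stack: [7]
LOAD_CONST → push 8. Stack: [7, 8]
BINARY_OP // → 7 // 8 = 0. Stack: [0]
STORE_FAST r → r=0. Stack: []
LOAD_FAST_LOAD_FAST r,r → push 0,0. Stack: [0, 0]
BINARY_OP + → 0 + 0 = 0. Stack: [0]
STORE_FAST r → r=0. Stack: []
LOAD_FAST i → push 1. Stack: [1]
LOAD_CONST → push 7. Stack: [1, 7]
BINARY_OP + → 1 + 7 = 8. Stack: [8]
STORE_FAST r → r=8. Stack: []
LOAD_FAST i → push 1. Stack: [1]
LOAD_CONST → push 1. Stack: [1, 1]
BINARY_OP + → 1 + 1 = 2. Stack: [2]
STORE_FAST i → i=2. Stack: []
LOAD_FAST i → push 2. Stack: [2]
LOAD_CONST → push 3. Stack: [2, 3]
COMPARE_OP bool(<) → 2 vs 3 = True. Stack: [True]
POP_JUMP_IF_FALSE → pop True; no jump. Stack: []
LOAD_FAST r → push 8. Stack: [8]
LOAD_CONST → push 8. Stack: [8, 8]
BINARY_OP // → 8 // 8 = 1. Stack: [1]
STORE_FAST r → r=1. Stack: []
LOAD_FAST_LOAD_FAST r,r → push 1,1. Stack: [1, 1]
BINARY_OP + → 1 + 1 = 2. Stack: [2]
STORE_FAST r → r=2. Stack: []
LOAD_FAST i → push 2. Stack: [2]
LOAD_CONST → push 7. Stack: [2, 7]
BINARY_OP + → 2 + 7 = 9. Stack: [9]
STORE_FAST r → r=9. Stack: []
LOAD_FAST i → push 2. Stack: [2]
LOAD_CONST → push 1. Stack: [2, 1]
BINARY_OP + → 2 + 1 = 3. Stack: [3]
STORE_FAST i → i=3. Stack: []
LOAD_FAST i → push 3. Stack: [3]
LOAD_CONST → push 3. Stack: [3, 3]
COMPARE_OP bool(<) → 3 vs 3 = False. Stack: [False]
POP_JUMP_IF_FALSE → pop False; jump. Stack: []
LOAD_FAST r → push 9. Stack: [9]
RETURN_VALUE → return 9.

9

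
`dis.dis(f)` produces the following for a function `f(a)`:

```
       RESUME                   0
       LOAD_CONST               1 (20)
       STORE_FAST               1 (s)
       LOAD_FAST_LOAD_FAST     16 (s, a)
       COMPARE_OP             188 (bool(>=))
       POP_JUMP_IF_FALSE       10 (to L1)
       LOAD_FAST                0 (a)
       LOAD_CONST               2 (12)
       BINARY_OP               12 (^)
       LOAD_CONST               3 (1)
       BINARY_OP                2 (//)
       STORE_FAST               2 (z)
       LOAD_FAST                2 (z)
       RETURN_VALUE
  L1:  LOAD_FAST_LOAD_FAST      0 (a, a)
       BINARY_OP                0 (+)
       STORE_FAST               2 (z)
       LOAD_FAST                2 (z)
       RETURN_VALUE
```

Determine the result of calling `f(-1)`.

LOAD_CONST → push 20. Stack: [20]
STORE_FAST s → s=20. Stack: []
LOAD_FAST_LOAD_FAST s,a → push 20,-1. Stack: [20, -1]
COMPARE_OP bool(>=) → 20 vs -1 = True. Stack: [True]
POP_JUMP_IF_FALSE → pop True; no jump. Stack: []
LOAD_FAST a → push -1. Stack: [-1]
LOAD_CONST → push 12. Stack: [-1, 12]
BINARY_OP ^ → -1 ^ 12 = -13. Stack: [-13]
LOAD_CONST → push 1. Stack: [-13, 1]
BINARY_OP // → -13 // 1 = -13. Stack: [-13]
STORE_FAST z → z=-13. Stack: []
LOAD_FAST z → push -13. Stack: [-13]
RETURN_VALUE → return -13.

-13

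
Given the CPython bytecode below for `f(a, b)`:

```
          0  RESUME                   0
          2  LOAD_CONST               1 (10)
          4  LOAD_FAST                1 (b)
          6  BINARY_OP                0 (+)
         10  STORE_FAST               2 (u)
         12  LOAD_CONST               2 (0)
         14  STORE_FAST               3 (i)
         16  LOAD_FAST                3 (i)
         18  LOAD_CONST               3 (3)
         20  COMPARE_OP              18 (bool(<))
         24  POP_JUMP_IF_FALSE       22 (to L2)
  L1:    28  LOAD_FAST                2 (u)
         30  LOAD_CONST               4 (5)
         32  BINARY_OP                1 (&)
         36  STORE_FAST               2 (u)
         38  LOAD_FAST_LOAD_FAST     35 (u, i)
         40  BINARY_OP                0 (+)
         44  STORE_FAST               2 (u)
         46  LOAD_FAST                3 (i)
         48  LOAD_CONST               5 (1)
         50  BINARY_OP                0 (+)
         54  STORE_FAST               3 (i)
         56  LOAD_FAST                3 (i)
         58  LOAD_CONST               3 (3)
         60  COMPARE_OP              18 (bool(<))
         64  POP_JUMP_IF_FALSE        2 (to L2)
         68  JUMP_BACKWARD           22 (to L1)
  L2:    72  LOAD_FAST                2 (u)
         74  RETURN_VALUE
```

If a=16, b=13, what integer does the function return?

LOAD_CONST → push 10. Stack: [10]
LOAD_FAST b → push 13. Stack: [10, 13]
BINARY_OP + → 10 + 13 = 23. Stack: [23]
STORE_FAST u → u=23. Stack: []
LOAD_CONST → push 0. Stack: [0]
STORE_FAST i → i=0. Stack: []
LOAD_FAST i → push 0. Stack: [0]
LOAD_CONST → push 3. Stack: [0, 3]
COMPARE_OP bool(<) → 0 vs 3 = True. Stack: [True]
POP_JUMP_IF_FALSE → pop True; no jump. Stack: []
LOAD_FAST u → push 23. Stack: [23]
LOAD_CONST → push 5. Stack: [23, 5]
BINARY_OP & → 23 & 5 = 5. Stack: [5]
STORE_FAST u → u=5. Stack: []
LOAD_FAST_LOAD_FAST u,i → push 5,0. Stack: [5, 0]
BINARY_OP + → 5 + 0 = 5. Stack: [5]
STORE_FAST u → u=5. Stack: []
LOAD_FAST i → push 0. Stack: [0]
LOAD_CONST → push 1. Stack: [0, 1]
BINARY_OP + → 0 + 1 = 1. Stack: [1]
STORE_FAST i → i=1. Stack: []
LOAD_FAST i → push 1. Stack: [1]
LOAD_CONST → push 3. Stack: [1, 3]
COMPARE_OP bool(<) → 1 vs 3 = True. Stack: [True]
POP_JUMP_IF_FALSE → pop True; no jump. Stack: []
LOAD_FAST u → push 5. Stack: [5]
LOAD_CONST → push 5. Stack: [5, 5]
BINARY_OP & → 5 & 5 = 5. Stack: [5]
STORE_FAST u → u=5. Stack: []
LOAD_FAST_LOAD_FAST u,i → push 5,1. Stack: [5, 1]
BINARY_OP + → 5 + 1 = 6. Stack: [6]
STORE_FAST u → u=6. Stack: []
LOAD_FAST i → push 1. Stack: [1]
LOAD_CONST → push 1. Stack: [1, 1]
BINARY_OP + → 1 + 1 = 2. Stack: [2]
STORE_FAST i → i=2. Stack: []
LOAD_FAST i → push 2. Stack: [2]
LOAD_CONST → push 3. Stack: [2, 3]
COMPARE_OP bool(<) → 2 vs 3 = True. Stack: [True]
POP_JUMP_IF_FALSE → pop True; no jump. Stack: []
LOAD_FAST u → push 6. Stack: [6]
LOAD_CONST → push 5. Stack: [6, 5]
BINARY_OP & → 6 & 5 = 4. Stack: [4]
STORE_FAST u → u=4. Stack: []
LOAD_FAST_LOAD_FAST u,i → push 4,2. Stack: [4, 2]
BINARY_OP + → 4 + 2 = 6. Stack: [6]
STORE_FAST u → u=6. Stack: []
LOAD_FAST i → push 2. Stack: [2]
LOAD_CONST → push 1. Stack: [2, 1]
BINARY_OP + → 2 + 1 = 3. Stack: [3]
STORE_FAST i → i=3. Stack: []
LOAD_FAST i → push 3. Stack: [3]
LOAD_CONST → push 3. Stack: [3, 3]
COMPARE_OP bool(<) → 3 vs 3 = False. Stack: [False]
POP_JUMP_IF_FALSE → pop False; jump. Stack: []
LOAD_FAST u → push 6. Stack: [6]
RETURN_VALUE → return 6.

6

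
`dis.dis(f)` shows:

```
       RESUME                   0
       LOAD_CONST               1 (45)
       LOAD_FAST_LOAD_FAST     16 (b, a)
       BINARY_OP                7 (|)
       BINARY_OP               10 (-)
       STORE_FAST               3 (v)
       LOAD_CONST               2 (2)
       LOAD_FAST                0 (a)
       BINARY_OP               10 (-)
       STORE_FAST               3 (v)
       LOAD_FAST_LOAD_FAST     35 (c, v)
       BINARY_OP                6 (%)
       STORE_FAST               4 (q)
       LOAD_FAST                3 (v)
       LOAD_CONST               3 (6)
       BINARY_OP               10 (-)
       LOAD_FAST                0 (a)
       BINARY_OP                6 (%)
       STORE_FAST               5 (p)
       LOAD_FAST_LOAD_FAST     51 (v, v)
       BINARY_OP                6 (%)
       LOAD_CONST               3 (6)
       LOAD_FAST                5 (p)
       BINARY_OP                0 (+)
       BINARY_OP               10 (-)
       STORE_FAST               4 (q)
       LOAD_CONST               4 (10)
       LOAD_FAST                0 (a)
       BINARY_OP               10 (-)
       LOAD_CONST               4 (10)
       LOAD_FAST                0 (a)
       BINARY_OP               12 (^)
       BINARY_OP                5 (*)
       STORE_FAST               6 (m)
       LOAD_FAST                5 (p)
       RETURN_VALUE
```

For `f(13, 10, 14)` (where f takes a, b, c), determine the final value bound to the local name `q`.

-15

LOAD_CONST → push 45. Stack: [45]
LOAD_FAST_LOAD_FAST b,a → push 10,13. Stack: [45, 10, 13]
BINARY_OP | → 10 | 13 = 15. Stack: [45, 15]
BINARY_OP - → 45 - 15 = 30. Stack: [30]
STORE_FAST v → v=30. Stack: []
LOAD_CONST → push 2. Stack: [2]
LOAD_FAST a → push 13. Stack: [2, 13]
BINARY_OP - → 2 - 13 = -11. Stack: [-11]
STORE_FAST v → v=-11. Stack: []
LOAD_FAST_LOAD_FAST c,v → push 14,-11. Stack: [14, -11]
BINARY_OP % → 14 % -11 = -8. Stack: [-8]
STORE_FAST q → q=-8. Stack: []
LOAD_FAST v → push -11. Stack: [-11]
LOAD_CONST → push 6. Stack: [-11, 6]
BINARY_OP - → -11 - 6 = -17. Stack: [-17]
LOAD_FAST a → push 13. Stack: [-17, 13]
BINARY_OP % → -17 % 13 = 9. Stack: [9]
STORE_FAST p → p=9. Stack: []
LOAD_FAST_LOAD_FAST v,v → push -11,-11. Stack: [-11, -11]
BINARY_OP % → -11 % -11 = 0. Stack: [0]
LOAD_CONST → push 6. Stack: [0, 6]
LOAD_FAST p → push 9. Stack: [0, 6, 9]
BINARY_OP + → 6 + 9 = 15. Stack: [0, 15]
BINARY_OP - → 0 - 15 = -15. Stack: [-15]
STORE_FAST q → q=-15. Stack: []
LOAD_CONST → push 10. Stack: [10]
LOAD_FAST a → push 13. Stack: [10, 13]
BINARY_OP - → 10 - 13 = -3. Stack: [-3]
LOAD_CONST → push 10. Stack: [-3, 10]
LOAD_FAST a → push 13. Stack: [-3, 10, 13]
BINARY_OP ^ → 10 ^ 13 = 7. Stack: [-3, 7]
BINARY_OP * → -3 * 7 = -21. Stack: [-21]
STORE_FAST m → m=-21. Stack: []
LOAD_FAST p → push 9. Stack: [9]
RETURN_VALUE → return 9.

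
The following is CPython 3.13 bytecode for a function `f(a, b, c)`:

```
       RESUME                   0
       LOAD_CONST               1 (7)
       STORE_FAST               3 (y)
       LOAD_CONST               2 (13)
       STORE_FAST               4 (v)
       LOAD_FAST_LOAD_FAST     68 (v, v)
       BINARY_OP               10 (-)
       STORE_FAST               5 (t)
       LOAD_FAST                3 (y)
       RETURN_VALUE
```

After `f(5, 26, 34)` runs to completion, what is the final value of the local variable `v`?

13

LOAD_CONST → push 7. Stack: [7]
STORE_FAST y → y=7. Stack: []
LOAD_CONST → push 13. Stack: [13]
STORE_FAST v → v=13. Stack: []
LOAD_FAST_LOAD_FAST v,v → push 13,13. Stack: [13, 13]
BINARY_OP - → 13 - 13 = 0. Stack: [0]
STORE_FAST t → t=0. Stack: []
LOAD_FAST y → push 7. Stack: [7]
RETURN_VALUE → return 7.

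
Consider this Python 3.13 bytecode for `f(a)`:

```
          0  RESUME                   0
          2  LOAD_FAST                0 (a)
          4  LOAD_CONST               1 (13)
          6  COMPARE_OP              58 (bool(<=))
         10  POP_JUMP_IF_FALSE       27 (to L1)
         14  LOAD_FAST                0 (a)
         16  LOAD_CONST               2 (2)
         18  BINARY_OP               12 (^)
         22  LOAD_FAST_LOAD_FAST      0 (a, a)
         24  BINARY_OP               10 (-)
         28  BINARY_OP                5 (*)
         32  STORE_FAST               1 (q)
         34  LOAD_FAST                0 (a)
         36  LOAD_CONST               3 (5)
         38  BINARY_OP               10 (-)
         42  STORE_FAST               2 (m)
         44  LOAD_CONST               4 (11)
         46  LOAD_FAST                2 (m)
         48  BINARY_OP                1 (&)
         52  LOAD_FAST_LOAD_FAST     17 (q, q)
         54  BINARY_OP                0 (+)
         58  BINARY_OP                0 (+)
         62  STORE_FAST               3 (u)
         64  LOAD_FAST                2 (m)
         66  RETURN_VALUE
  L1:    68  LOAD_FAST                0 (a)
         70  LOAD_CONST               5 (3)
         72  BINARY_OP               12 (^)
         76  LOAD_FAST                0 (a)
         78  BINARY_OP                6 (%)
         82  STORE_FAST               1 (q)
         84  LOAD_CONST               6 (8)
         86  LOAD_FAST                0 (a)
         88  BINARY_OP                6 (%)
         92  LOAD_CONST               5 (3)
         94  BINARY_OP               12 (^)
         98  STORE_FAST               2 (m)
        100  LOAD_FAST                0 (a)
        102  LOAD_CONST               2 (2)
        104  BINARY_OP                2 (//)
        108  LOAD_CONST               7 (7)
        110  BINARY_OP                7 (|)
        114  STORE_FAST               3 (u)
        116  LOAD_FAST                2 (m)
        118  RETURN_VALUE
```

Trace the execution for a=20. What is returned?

LOAD_FAST a → push 20. Stack: [20]
LOAD_CONST → push 13. Stack: [20, 13]
COMPARE_OP bool(<=) → 20 vs 13 = False. Stack: [False]
POP_JUMP_IF_FALSE → pop False; jump. Stack: []
LOAD_FAST a → push 20. Stack: [20]
LOAD_CONST → push 3. Stack: [20, 3]
BINARY_OP ^ → 20 ^ 3 = 23. Stack: [23]
LOAD_FAST a → push 20. Stack: [23, 20]
BINARY_OP % → 23 % 20 = 3. Stack: [3]
STORE_FAST q → q=3. Stack: []
LOAD_CONST → push 8. Stack: [8]
LOAD_FAST a → push 20. Stack: [8, 20]
BINARY_OP % → 8 % 20 = 8. Stack: [8]
LOAD_CONST → push 3. Stack: [8, 3]
BINARY_OP ^ → 8 ^ 3 = 11. Stack: [11]
STORE_FAST m → m=11. Stack: []
LOAD_FAST a → push 20. Stack: [20]
LOAD_CONST → push 2. Stack: [20, 2]
BINARY_OP // → 20 // 2 = 10. Stack: [10]
LOAD_CONST → push 7. Stack: [10, 7]
BINARY_OP | → 10 | 7 = 15. Stack: [15]
STORE_FAST u → u=15. Stack: []
LOAD_FAST m → push 11. Stack: [11]
RETURN_VALUE → return 11.

11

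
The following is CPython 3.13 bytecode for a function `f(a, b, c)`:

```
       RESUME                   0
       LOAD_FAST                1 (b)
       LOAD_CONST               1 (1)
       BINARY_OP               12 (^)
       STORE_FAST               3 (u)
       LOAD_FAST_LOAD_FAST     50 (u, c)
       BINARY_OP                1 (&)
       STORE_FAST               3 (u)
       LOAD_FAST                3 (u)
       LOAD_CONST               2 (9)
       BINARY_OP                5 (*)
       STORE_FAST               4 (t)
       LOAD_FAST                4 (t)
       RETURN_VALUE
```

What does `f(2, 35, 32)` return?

LOAD_FAST b → push 35. Stack: [35]
LOAD_CONST → push 1. Stack: [35, 1]
BINARY_OP ^ → 35 ^ 1 = 34. Stack: [34]
STORE_FAST u → u=34. Stack: []
LOAD_FAST_LOAD_FAST u,c → push 34,32. Stack: [34, 32]
BINARY_OP & → 34 & 32 = 32. Stack: [32]
STORE_FAST u → u=32. Stack: []
LOAD_FAST u → push 32. Stack: [32]
LOAD_CONST → push 9. Stack: [32, 9]
BINARY_OP * → 32 * 9 = 288. Stack: [288]
STORE_FAST t → t=288. Stack: []
LOAD_FAST t → push 288. Stack: [288]
RETURN_VALUE → return 288.

288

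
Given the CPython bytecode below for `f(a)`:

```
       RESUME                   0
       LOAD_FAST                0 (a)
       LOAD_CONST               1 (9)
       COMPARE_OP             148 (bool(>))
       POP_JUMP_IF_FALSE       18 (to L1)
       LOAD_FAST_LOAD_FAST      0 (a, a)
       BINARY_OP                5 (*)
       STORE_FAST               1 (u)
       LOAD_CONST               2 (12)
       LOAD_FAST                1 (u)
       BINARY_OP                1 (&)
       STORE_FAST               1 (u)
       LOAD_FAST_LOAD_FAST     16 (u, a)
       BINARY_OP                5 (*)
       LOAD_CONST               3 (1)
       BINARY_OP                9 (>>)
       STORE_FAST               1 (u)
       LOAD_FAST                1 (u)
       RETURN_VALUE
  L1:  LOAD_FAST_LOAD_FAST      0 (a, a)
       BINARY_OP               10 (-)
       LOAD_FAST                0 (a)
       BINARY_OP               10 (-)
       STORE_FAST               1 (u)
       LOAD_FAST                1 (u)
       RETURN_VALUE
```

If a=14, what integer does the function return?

LOAD_FAST a → push 14. Stack: [14]
LOAD_CONST → push 9. Stack: [14, 9]
COMPARE_OP bool(>) → 14 vs 9 = True. Stack: [True]
POP_JUMP_IF_FALSE → pop True; no jump. Stack: []
LOAD_FAST_LOAD_FAST a,a → push 14,14. Stack: [14, 14]
BINARY_OP * → 14 * 14 = 196. Stack: [196]
STORE_FAST u → u=196. Stack: []
LOAD_CONST → push 12. Stack: [12]
LOAD_FAST u → push 196. Stack: [12, 196]
BINARY_OP & → 12 & 196 = 4. Stack: [4]
STORE_FAST u → u=4. Stack: []
LOAD_FAST_LOAD_FAST u,a → push 4,14. Stack: [4, 14]
BINARY_OP * → 4 * 14 = 56. Stack: [56]
LOAD_CONST → push 1. Stack: [56, 1]
BINARY_OP >> → 56 >> 1 = 28. Stack: [28]
STORE_FAST u → u=28. Stack: []
LOAD_FAST u → push 28. Stack: [28]
RETURN_VALUE → return 28.

28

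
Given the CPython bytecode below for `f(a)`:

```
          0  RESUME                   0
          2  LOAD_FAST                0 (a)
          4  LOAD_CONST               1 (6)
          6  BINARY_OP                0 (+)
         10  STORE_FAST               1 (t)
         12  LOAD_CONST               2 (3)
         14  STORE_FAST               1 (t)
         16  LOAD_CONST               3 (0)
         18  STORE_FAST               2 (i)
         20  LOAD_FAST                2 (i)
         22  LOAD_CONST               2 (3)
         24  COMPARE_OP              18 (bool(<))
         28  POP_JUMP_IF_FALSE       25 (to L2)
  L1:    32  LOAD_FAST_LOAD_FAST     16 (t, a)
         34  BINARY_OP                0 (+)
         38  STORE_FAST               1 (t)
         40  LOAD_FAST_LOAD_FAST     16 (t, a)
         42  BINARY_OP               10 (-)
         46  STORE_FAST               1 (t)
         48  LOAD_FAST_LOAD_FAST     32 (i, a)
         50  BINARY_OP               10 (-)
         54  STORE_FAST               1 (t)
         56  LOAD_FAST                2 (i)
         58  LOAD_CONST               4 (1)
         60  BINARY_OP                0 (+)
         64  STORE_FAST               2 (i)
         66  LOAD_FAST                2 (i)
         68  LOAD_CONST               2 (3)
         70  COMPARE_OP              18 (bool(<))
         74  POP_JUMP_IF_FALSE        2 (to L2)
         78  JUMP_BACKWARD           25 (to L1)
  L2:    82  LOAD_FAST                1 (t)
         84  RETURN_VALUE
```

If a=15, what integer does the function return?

-13

LOAD_FAST a → push 15
LOAD_CONST → push 6
BINARY_OP + → 15 + 6 = 21
STORE_FAST t → t=21
LOAD_CONST → push 3
STORE_FAST t → t=3
LOAD_CONST → push 0
STORE_FAST i → i=0
LOAD_FAST i → push 0
LOAD_CONST → push 3
COMPARE_OP bool(<) → 0 vs 3 = True
POP_JUMP_IF_FALSE → pop True; no jump
LOAD_FAST_LOAD_FAST t,a → push 3,15
BINARY_OP + → 3 + 15 = 18
STORE_FAST t → t=18
LOAD_FAST_LOAD_FAST t,a → push 18,15
BINARY_OP - → 18 - 15 = 3
STORE_FAST t → t=3
LOAD_FAST_LOAD_FAST i,a → push 0,15
BINARY_OP - → 0 - 15 = -15
STORE_FAST t → t=-15
LOAD_FAST i → push 0
LOAD_CONST → push 1
BINARY_OP + → 0 + 1 = 1
STORE_FAST i → i=1
LOAD_FAST i → push 1
LOAD_CONST → push 3
COMPARE_OP bool(<) → 1 vs 3 = True
POP_JUMP_IF_FALSE → pop True; no jump
LOAD_FAST_LOAD_FAST t,a → push -15,15
BINARY_OP + → -15 + 15 = 0
STORE_FAST t → t=0
LOAD_FAST_LOAD_FAST t,a → push 0,15
BINARY_OP - → 0 - 15 = -15
STORE_FAST t → t=-15
LOAD_FAST_LOAD_FAST i,a → push 1,15
BINARY_OP - → 1 - 15 = -14
STORE_FAST t → t=-14
LOAD_FAST i → push 1
LOAD_CONST → push 1
BINARY_OP + → 1 + 1 = 2
STORE_FAST i → i=2
LOAD_FAST i → push 2
LOAD_CONST → push 3
COMPARE_OP bool(<) → 2 vs 3 = True
POP_JUMP_IF_FALSE → pop True; no jump
LOAD_FAST_LOAD_FAST t,a → push -14,15
BINARY_OP + → -14 + 15 = 1
STORE_FAST t → t=1
LOAD_FAST_LOAD_FAST t,a → push 1,15
BINARY_OP - → 1 - 15 = -14
STORE_FAST t → t=-14
LOAD_FAST_LOAD_FAST i,a → push 2,15
BINARY_OP - → 2 - 15 = -13
STORE_FAST t → t=-13
LOAD_FAST i → push 2
LOAD_CONST → push 1
BINARY_OP + → 2 + 1 = 3
STORE_FAST i → i=3
LOAD_FAST i → push 3
LOAD_CONST → push 3
COMPARE_OP bool(<) → 3 vs 3 = False
POP_JUMP_IF_FALSE → pop False; jump
LOAD_FAST t → push -13
RETURN_VALUE → return -13.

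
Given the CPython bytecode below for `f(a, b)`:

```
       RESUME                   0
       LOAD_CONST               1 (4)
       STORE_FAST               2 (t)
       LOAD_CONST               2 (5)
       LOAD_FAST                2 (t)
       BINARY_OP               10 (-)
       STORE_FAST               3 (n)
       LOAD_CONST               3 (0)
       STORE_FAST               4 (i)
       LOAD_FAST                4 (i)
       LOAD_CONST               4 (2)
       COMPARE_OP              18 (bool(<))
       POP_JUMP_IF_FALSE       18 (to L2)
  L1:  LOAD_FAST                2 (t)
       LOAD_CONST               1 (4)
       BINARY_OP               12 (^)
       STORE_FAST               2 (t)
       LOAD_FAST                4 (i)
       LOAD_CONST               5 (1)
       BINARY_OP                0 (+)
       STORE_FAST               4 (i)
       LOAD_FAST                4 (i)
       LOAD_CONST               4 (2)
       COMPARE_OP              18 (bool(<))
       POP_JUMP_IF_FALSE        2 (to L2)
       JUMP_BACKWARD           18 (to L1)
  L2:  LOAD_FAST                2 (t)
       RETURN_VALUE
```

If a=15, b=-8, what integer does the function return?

LOAD_CONST → push 4. Stack: [4]
STORE_FAST t → t=4. Stack: []
LOAD_CONST → push 5. Stack: [5]
LOAD_FAST t → push 4. Stack: [5, 4]
BINARY_OP - → 5 - 4 = 1. Stack: [1]
STORE_FAST n → n=1. Stack: []
LOAD_CONST → push 0. Stack: [0]
STORE_FAST i → i=0. Stack: []
LOAD_FAST i → push 0. Stack: [0]
LOAD_CONST → push 2. Stack: [0, 2]
COMPARE_OP bool(<) → 0 vs 2 = True. Stack: [True]
POP_JUMP_IF_FALSE → pop True; no jump. Stack: []
LOAD_FAST t → push 4. Stack: [4]
LOAD_CONST → push 4. Stack: [4, 4]
BINARY_OP ^ → 4 ^ 4 = 0. Stack: [0]
STORE_FAST t → t=0. Stack: []
LOAD_FAST i → push 0. Stack: [0]
LOAD_CONST → push 1. Stack: [0, 1]
BINARY_OP + → 0 + 1 = 1. Stack: [1]
STORE_FAST i → i=1. Stack: []
LOAD_FAST i → push 1. Stack: [1]
LOAD_CONST → push 2. Stack: [1, 2]
COMPARE_OP bool(<) → 1 vs 2 = True. Stack: [True]
POP_JUMP_IF_FALSE → pop True; no jump. Stack: []
LOAD_FAST t → push 0. Stack: [0]
LOAD_CONST → push 4. Stack: [0, 4]
BINARY_OP ^ → 0 ^ 4 = 4. Stack: [4]
STORE_FAST t → t=4. Stack: []
LOAD_FAST i → push 1. Stack: [1]
LOAD_CONST → push 1. Stack: [1, 1]
BINARY_OP + → 1 + 1 = 2. Stack: [2]
STORE_FAST i → i=2. Stack: []
LOAD_FAST i → push 2. Stack: [2]
LOAD_CONST → push 2. Stack: [2, 2]
COMPARE_OP bool(<) → 2 vs 2 = False. Stack: [False]
POP_JUMP_IF_FALSE → pop False; jump. Stack: []
LOAD_FAST t → push 4. Stack: [4]
RETURN_VALUE → return 4.

4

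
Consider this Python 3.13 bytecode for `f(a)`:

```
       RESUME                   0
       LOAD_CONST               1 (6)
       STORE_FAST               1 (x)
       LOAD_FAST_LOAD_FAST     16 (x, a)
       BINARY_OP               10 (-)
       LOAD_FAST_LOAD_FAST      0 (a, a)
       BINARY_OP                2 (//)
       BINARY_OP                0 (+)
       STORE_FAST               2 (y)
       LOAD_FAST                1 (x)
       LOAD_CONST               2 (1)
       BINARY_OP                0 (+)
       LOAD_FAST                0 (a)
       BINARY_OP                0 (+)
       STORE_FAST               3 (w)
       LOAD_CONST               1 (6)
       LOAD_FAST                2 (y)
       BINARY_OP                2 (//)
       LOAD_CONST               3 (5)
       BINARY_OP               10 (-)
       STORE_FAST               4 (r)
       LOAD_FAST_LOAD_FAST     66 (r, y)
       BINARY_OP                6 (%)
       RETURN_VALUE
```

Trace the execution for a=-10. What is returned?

12

LOAD_CONST → push 6. Stack: [6]
STORE_FAST x → x=6. Stack: []
LOAD_FAST_LOAD_FAST x,a → push 6,-10. Stack: [6, -10]
BINARY_OP - → 6 - -10 = 16. Stack: [16]
LOAD_FAST_LOAD_FAST a,a → push -10,-10. Stack: [16, -10, -10]
BINARY_OP // → -10 // -10 = 1. Stack: [16, 1]
BINARY_OP + → 16 + 1 = 17. Stack: [17]
STORE_FAST y → y=17. Stack: []
LOAD_FAST x → push 6. Stack: [6]
LOAD_CONST → push 1. Stack: [6, 1]
BINARY_OP + → 6 + 1 = 7. Stack: [7]
LOAD_FAST a → push -10. Stack: [7, -10]
BINARY_OP + → 7 + -10 = -3. Stack: [-3]
STORE_FAST w → w=-3. Stack: []
LOAD_CONST → push 6. Stack: [6]
LOAD_FAST y → push 17. Stack: [6, 17]
BINARY_OP // → 6 // 17 = 0. Stack: [0]
LOAD_CONST → push 5. Stack: [0, 5]
BINARY_OP - → 0 - 5 = -5. Stack: [-5]
STORE_FAST r → r=-5. Stack: []
LOAD_FAST_LOAD_FAST r,y → push -5,17. Stack: [-5, 17]
BINARY_OP % → -5 % 17 = 12. Stack: [12]
RETURN_VALUE → return 12.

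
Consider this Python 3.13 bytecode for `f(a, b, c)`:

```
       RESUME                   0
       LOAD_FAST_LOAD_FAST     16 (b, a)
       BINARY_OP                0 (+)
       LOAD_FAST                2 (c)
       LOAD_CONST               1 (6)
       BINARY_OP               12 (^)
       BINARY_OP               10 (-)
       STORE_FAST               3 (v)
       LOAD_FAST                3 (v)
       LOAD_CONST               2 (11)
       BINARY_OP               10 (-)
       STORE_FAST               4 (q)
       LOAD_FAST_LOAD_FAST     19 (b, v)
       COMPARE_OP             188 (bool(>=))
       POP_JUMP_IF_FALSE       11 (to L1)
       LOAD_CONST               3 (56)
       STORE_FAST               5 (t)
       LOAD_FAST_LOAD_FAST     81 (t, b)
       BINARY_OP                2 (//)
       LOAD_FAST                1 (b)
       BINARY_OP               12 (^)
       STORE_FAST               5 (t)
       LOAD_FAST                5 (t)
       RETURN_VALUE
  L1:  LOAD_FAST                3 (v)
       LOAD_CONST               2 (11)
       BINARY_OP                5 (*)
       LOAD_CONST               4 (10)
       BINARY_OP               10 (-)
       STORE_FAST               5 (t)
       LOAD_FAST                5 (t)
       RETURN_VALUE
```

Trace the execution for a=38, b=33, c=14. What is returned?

LOAD_FAST_LOAD_FAST b,a → push 33,38. Stack: [33, 38]
BINARY_OP + → 33 + 38 = 71. Stack: [71]
LOAD_FAST c → push 14. Stack: [71, 14]
LOAD_CONST → push 6. Stack: [71, 14, 6]
BINARY_OP ^ → 14 ^ 6 = 8. Stack: [71, 8]
BINARY_OP - → 71 - 8 = 63. Stack: [63]
STORE_FAST v → v=63. Stack: []
LOAD_FAST v → push 63. Stack: [63]
LOAD_CONST → push 11. Stack: [63, 11]
BINARY_OP - → 63 - 11 = 52. Stack: [52]
STORE_FAST q → q=52. Stack: []
LOAD_FAST_LOAD_FAST b,v → push 33,63. Stack: [33, 63]
COMPARE_OP bool(>=) → 33 vs 63 = False. Stack: [False]
POP_JUMP_IF_FALSE → pop False; jump. Stack: []
LOAD_FAST v → push 63. Stack: [63]
LOAD_CONST → push 11. Stack: [63, 11]
BINARY_OP * → 63 * 11 = 693. Stack: [693]
LOAD_CONST → push 10. Stack: [693, 10]
BINARY_OP - → 693 - 10 = 683. Stack: [683]
STORE_FAST t → t=683. Stack: []
LOAD_FAST t → push 683. Stack: [683]
RETURN_VALUE → return 683.

683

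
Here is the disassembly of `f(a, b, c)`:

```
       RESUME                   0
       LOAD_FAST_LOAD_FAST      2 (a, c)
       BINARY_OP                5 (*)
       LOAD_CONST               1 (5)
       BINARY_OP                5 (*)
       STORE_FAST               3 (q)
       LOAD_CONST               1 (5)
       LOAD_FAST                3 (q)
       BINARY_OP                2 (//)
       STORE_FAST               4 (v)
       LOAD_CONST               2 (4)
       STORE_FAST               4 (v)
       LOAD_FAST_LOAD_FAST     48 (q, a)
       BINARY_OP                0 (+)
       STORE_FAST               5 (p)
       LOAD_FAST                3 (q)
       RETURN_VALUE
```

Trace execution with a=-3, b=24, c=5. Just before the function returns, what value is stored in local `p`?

LOAD_FAST_LOAD_FAST a,c → push -3,5. Stack: [-3, 5]
BINARY_OP * → -3 * 5 = -15. Stack: [-15]
LOAD_CONST → push 5. Stack: [-15, 5]
BINARY_OP * → -15 * 5 = -75. Stack: [-75]
STORE_FAST q → q=-75. Stack: []
LOAD_CONST → push 5. Stack: [5]
LOAD_FAST q → push -75. Stack: [5, -75]
BINARY_OP // → 5 // -75 = -1. Stack: [-1]
STORE_FAST v → v=-1. Stack: []
LOAD_CONST → push 4. Stack: [4]
STORE_FAST v → v=4. Stack: []
LOAD_FAST_LOAD_FAST q,a → push -75,-3. Stack: [-75, -3]
BINARY_OP + → -75 + -3 = -78. Stack: [-78]
STORE_FAST p → p=-78. Stack: []
LOAD_FAST q → push -75. Stack: [-75]
RETURN_VALUE → return -75.

-78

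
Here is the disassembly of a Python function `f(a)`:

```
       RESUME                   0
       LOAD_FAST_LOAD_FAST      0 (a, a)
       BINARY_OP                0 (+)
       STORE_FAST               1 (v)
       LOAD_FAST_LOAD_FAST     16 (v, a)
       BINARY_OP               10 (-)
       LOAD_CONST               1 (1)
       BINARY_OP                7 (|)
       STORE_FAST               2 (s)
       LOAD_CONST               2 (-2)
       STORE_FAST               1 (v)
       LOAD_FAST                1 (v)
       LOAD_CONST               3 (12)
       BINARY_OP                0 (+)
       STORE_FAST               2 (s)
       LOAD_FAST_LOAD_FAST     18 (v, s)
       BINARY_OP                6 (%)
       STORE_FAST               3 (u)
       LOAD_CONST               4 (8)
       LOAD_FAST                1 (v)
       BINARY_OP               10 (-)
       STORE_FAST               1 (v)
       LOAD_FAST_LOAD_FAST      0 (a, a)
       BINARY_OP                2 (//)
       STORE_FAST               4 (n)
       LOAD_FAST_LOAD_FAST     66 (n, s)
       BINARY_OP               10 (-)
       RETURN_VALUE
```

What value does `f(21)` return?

-9

LOAD_FAST_LOAD_FAST a,a → push 21,21. Stack: [21, 21]
BINARY_OP + → 21 + 21 = 42. Stack: [42]
STORE_FAST v → v=42. Stack: []
LOAD_FAST_LOAD_FAST v,a → push 42,21. Stack: [42, 21]
BINARY_OP - → 42 - 21 = 21. Stack: [21]
LOAD_CONST → push 1. Stack: [21, 1]
BINARY_OP | → 21 | 1 = 21. Stack: [21]
STORE_FAST s → s=21. Stack: []
LOAD_CONST → push -2. Stack: [-2]
STORE_FAST v → v=-2. Stack: []
LOAD_FAST v → push -2. Stack: [-2]
LOAD_CONST → push 12. Stack: [-2, 12]
BINARY_OP + → -2 + 12 = 10. Stack: [10]
STORE_FAST s → s=10. Stack: []
LOAD_FAST_LOAD_FAST v,s → push -2,10. Stack: [-2, 10]
BINARY_OP % → -2 % 10 = 8. Stack: [8]
STORE_FAST u → u=8. Stack: []
LOAD_CONST → push 8. Stack: [8]
LOAD_FAST v → push -2. Stack: [8, -2]
BINARY_OP - → 8 - -2 = 10. Stack: [10]
STORE_FAST v → v=10. Stack: []
LOAD_FAST_LOAD_FAST a,a → push 21,21. Stack: [21, 21]
BINARY_OP // → 21 // 21 = 1. Stack: [1]
STORE_FAST n → n=1. Stack: []
LOAD_FAST_LOAD_FAST n,s → push 1,10. Stack: [1, 10]
BINARY_OP - → 1 - 10 = -9. Stack: [-9]
RETURN_VALUE → return -9.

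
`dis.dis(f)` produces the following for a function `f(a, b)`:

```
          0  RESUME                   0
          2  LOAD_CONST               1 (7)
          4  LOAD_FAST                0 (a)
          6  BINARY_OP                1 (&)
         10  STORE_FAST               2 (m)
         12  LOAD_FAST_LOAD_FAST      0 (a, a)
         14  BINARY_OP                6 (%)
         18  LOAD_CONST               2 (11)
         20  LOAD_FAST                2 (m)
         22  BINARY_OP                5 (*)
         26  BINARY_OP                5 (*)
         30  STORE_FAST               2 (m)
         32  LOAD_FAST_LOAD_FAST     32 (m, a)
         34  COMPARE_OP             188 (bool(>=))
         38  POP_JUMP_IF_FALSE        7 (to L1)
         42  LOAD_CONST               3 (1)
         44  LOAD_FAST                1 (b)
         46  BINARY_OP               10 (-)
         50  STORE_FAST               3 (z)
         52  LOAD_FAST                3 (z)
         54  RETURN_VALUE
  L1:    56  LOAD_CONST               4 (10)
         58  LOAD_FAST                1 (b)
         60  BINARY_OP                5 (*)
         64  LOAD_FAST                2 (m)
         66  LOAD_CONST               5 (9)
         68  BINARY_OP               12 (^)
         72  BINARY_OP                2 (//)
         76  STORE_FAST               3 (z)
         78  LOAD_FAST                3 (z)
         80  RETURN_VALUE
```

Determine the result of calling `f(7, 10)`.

11

LOAD_CONST → push 7. Stack: [7]
LOAD_FAST a → push 7. Stack: [7, 7]
BINARY_OP & → 7 & 7 = 7. Stack: [7]
STORE_FAST m → m=7. Stack: []
LOAD_FAST_LOAD_FAST a,a → push 7,7. Stack: [7, 7]
BINARY_OP % → 7 % 7 = 0. Stack: [0]
LOAD_CONST → push 11. Stack: [0, 11]
LOAD_FAST m → push 7. Stack: [0, 11, 7]
BINARY_OP * → 11 * 7 = 77. Stack: [0, 77]
BINARY_OP * → 0 * 77 = 0. Stack: [0]
STORE_FAST m → m=0. Stack: []
LOAD_FAST_LOAD_FAST m,a → push 0,7. Stack: [0, 7]
COMPARE_OP bool(>=) → 0 vs 7 = False. Stack: [False]
POP_JUMP_IF_FALSE → pop False; jump. Stack: []
LOAD_CONST → push 10. Stack: [10]
LOAD_FAST b → push 10. Stack: [10, 10]
BINARY_OP * → 10 * 10 = 100. Stack: [100]
LOAD_FAST m → push 0. Stack: [100, 0]
LOAD_CONST → push 9. Stack: [100, 0, 9]
BINARY_OP ^ → 0 ^ 9 = 9. Stack: [100, 9]
BINARY_OP // → 100 // 9 = 11. Stack: [11]
STORE_FAST z → z=11. Stack: []
LOAD_FAST z → push 11. Stack: [11]
RETURN_VALUE → return 11.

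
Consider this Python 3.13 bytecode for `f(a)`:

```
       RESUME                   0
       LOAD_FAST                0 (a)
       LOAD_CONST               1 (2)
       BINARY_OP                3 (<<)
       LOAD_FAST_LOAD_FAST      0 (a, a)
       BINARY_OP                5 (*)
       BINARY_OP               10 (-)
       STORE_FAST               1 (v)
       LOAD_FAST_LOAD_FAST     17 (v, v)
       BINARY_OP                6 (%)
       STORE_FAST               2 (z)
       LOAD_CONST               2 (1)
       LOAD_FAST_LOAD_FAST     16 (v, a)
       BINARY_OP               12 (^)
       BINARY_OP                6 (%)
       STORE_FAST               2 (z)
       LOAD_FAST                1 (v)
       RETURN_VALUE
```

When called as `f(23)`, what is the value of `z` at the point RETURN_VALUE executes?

LOAD_FAST a → push 23. Stack: [23]
LOAD_CONST → push 2. Stack: [23, 2]
BINARY_OP << → 23 << 2 = 92. Stack: [92]
LOAD_FAST_LOAD_FAST a,a → push 23,23. Stack: [92, 23, 23]
BINARY_OP * → 23 * 23 = 529. Stack: [92, 529]
BINARY_OP - → 92 - 529 = -437. Stack: [-437]
STORE_FAST v → v=-437. Stack: []
LOAD_FAST_LOAD_FAST v,v → push -437,-437. Stack: [-437, -437]
BINARY_OP % → -437 % -437 = 0. Stack: [0]
STORE_FAST z → z=0. Stack: []
LOAD_CONST → push 1. Stack: [1]
LOAD_FAST_LOAD_FAST v,a → push -437,23. Stack: [1, -437, 23]
BINARY_OP ^ → -437 ^ 23 = -420. Stack: [1, -420]
BINARY_OP % → 1 % -420 = -419. Stack: [-419]
STORE_FAST z → z=-419. Stack: []
LOAD_FAST v → push -437. Stack: [-437]
RETURN_VALUE → return -437.

-419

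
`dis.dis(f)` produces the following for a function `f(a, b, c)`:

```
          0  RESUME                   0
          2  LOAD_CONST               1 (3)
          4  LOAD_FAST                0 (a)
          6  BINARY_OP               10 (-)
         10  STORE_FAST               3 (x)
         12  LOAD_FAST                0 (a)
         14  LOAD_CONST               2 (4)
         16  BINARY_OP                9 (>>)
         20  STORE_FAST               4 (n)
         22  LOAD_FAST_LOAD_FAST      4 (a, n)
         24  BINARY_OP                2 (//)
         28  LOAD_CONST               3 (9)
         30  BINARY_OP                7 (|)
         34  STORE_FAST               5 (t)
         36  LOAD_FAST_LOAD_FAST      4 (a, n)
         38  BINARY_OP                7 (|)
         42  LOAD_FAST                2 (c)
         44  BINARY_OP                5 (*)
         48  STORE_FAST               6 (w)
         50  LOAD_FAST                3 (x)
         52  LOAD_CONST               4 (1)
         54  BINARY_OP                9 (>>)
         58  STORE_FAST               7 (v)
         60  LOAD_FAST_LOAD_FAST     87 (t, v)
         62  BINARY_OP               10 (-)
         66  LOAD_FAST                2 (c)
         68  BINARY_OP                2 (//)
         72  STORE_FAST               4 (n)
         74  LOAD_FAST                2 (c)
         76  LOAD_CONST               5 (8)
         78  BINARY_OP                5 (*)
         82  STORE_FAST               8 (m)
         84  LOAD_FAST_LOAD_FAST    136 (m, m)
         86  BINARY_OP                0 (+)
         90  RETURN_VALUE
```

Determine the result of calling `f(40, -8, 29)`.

LOAD_CONST → push 3. Stack: [3]
LOAD_FAST a → push 40. Stack: [3, 40]
BINARY_OP - → 3 - 40 = -37. Stack: [-37]
STORE_FAST x → x=-37. Stack: []
LOAD_FAST a → push 40. Stack: [40]
LOAD_CONST → push 4. Stack: [40, 4]
BINARY_OP >> → 40 >> 4 = 2. Stack: [2]
STORE_FAST n → n=2. Stack: []
LOAD_FAST_LOAD_FAST a,n → push 40,2. Stack: [40, 2]
BINARY_OP // → 40 // 2 = 20. Stack: [20]
LOAD_CONST → push 9. Stack: [20, 9]
BINARY_OP | → 20 | 9 = 29. Stack: [29]
STORE_FAST t → t=29. Stack: []
LOAD_FAST_LOAD_FAST a,n → push 40,2. Stack: [40, 2]
BINARY_OP | → 40 | 2 = 42. Stack: [42]
LOAD_FAST c → push 29. Stack: [42, 29]
BINARY_OP * → 42 * 29 = 1218. Stack: [1218]
STORE_FAST w → w=1218. Stack: []
LOAD_FAST x → push -37. Stack: [-37]
LOAD_CONST → push 1. Stack: [-37, 1]
BINARY_OP >> → -37 >> 1 = -19. Stack: [-19]
STORE_FAST v → v=-19. Stack: []
LOAD_FAST_LOAD_FAST t,v → push 29,-19. Stack: [29, -19]
BINARY_OP - → 29 - -19 = 48. Stack: [48]
LOAD_FAST c → push 29. Stack: [48, 29]
BINARY_OP // → 48 // 29 = 1. Stack: [1]
STORE_FAST n → n=1. Stack: []
LOAD_FAST c → push 29. Stack: [29]
LOAD_CONST → push 8. Stack: [29, 8]
BINARY_OP * → 29 * 8 = 232. Stack: [232]
STORE_FAST m → m=232. Stack: []
LOAD_FAST_LOAD_FAST m,m → push 232,232. Stack: [232, 232]
BINARY_OP + → 232 + 232 = 464. Stack: [464]
RETURN_VALUE → return 464.

464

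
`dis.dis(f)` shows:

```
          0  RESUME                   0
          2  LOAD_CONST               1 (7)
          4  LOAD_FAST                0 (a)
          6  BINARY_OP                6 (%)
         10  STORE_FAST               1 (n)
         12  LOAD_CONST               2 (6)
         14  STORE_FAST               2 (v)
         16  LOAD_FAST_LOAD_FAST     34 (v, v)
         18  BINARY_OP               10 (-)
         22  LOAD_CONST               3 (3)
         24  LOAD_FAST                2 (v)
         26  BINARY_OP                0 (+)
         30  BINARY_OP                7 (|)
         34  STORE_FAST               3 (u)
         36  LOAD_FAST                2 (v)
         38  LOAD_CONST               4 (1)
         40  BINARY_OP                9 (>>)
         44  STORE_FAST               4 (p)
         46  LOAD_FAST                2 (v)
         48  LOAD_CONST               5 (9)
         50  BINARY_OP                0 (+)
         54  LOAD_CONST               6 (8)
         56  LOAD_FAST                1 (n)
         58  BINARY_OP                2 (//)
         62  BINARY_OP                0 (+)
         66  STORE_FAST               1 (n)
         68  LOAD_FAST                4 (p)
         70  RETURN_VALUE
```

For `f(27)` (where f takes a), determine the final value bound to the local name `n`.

LOAD_CONST → push 7. Stack: [7]
LOAD_FAST a → push 27. Stack: [7, 27]
BINARY_OP % → 7 % 27 = 7. Stack: [7]
STORE_FAST n → n=7. Stack: []
LOAD_CONST → push 6. Stack: [6]
STORE_FAST v → v=6. Stack: []
LOAD_FAST_LOAD_FAST v,v → push 6,6. Stack: [6, 6]
BINARY_OP - → 6 - 6 = 0. Stack: [0]
LOAD_CONST → push 3. Stack: [0, 3]
LOAD_FAST v → push 6. Stack: [0, 3, 6]
BINARY_OP + → 3 + 6 = 9. Stack: [0, 9]
BINARY_OP | → 0 | 9 = 9. Stack: [9]
STORE_FAST u → u=9. Stack: []
LOAD_FAST v → push 6. Stack: [6]
LOAD_CONST → push 1. Stack: [6, 1]
BINARY_OP >> → 6 >> 1 = 3. Stack: [3]
STORE_FAST p → p=3. Stack: []
LOAD_FAST v → push 6. Stack: [6]
LOAD_CONST → push 9. Stack: [6, 9]
BINARY_OP + → 6 + 9 = 15. Stack: [15]
LOAD_CONST → push 8. Stack: [15, 8]
LOAD_FAST n → push 7. Stack: [15, 8, 7]
BINARY_OP // → 8 // 7 = 1. Stack: [15, 1]
BINARY_OP + → 15 + 1 = 16. Stack: [16]
STORE_FAST n → n=16. Stack: []
LOAD_FAST p → push 3. Stack: [3]
RETURN_VALUE → return 3.

16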